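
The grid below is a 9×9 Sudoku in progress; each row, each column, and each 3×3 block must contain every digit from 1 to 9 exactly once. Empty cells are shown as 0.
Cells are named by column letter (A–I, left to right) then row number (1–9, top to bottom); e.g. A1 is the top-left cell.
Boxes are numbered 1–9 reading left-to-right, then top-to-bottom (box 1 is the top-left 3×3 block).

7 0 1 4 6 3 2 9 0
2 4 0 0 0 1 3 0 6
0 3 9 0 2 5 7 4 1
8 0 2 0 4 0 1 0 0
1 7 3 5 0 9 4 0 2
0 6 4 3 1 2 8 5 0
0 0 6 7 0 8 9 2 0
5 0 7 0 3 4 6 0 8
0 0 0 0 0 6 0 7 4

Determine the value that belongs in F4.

Row 4 already contains {1, 2, 4, 8}.
Column F already contains {1, 2, 3, 4, 5, 6, 8, 9}.
Its 3×3 block (box 5) already contains {1, 2, 3, 4, 5, 9}.
The only value from 1–9 not eliminated is 7, so F4 = 7.

7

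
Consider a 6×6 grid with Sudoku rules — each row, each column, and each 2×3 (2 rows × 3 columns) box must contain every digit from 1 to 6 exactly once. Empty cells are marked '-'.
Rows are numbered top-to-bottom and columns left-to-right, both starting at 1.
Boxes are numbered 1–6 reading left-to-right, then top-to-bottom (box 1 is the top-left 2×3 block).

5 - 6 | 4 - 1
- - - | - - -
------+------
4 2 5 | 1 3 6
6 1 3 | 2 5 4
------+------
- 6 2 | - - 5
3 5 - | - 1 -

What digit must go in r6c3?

Row 6 already contains {1, 3, 5}.
Column 3 already contains {2, 3, 5, 6}.
Its 2×3 block (box 5) already contains {2, 3, 5, 6}.
The only value from 1–6 not eliminated is 4, so r6c3 = 4.

4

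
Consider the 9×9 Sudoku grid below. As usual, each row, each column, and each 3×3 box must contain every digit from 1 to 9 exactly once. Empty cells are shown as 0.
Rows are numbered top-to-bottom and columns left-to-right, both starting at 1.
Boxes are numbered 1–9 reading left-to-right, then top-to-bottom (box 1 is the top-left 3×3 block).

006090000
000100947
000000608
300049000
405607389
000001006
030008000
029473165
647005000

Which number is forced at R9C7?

8

Cell R9C7 itself could take any of {2, 8} by direct elimination.
Consider where 8 can go in box 9.
R7C7 is out (row 7 already has a 8).
R7C8 is out (row 7 already has a 8).
R7C9 is out (row 7 already has a 8).
R9C8 is out (column 8 already has a 8).
R9C9 is out (column 9 already has a 8).
So the only cell in box 9 that can hold 8 is R9C7.
Therefore R9C7 = 8.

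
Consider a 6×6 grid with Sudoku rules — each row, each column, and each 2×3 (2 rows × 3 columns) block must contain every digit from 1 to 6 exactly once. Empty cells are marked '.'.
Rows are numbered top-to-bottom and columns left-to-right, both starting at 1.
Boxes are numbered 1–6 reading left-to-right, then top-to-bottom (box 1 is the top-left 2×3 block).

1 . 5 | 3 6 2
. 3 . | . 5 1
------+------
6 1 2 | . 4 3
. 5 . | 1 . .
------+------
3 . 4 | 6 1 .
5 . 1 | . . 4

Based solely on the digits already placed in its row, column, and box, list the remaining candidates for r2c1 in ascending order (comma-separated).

Row 2 already contains {1, 3, 5}.
Column 1 already contains {1, 3, 5, 6}.
Its 2×3 block (box 1) already contains {1, 3, 5}.
Removing those from 1–6 leaves {2, 4} as the candidates for r2c1.

2,4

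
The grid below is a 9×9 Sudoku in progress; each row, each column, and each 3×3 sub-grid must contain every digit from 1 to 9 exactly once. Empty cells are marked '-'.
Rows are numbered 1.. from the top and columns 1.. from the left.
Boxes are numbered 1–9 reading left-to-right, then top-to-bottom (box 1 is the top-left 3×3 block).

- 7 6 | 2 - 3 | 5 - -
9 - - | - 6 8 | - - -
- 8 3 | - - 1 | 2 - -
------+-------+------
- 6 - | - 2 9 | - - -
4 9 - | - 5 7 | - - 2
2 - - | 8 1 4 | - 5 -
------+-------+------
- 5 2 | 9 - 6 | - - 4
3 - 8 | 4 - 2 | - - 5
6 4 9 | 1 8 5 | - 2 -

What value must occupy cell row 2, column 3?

Cell row 2, column 3 itself could take any of {1, 4, 5} by direct elimination.
Consider where 4 can go in box 1.
row 1, column 1 is out (column 1 already has a 4).
row 2, column 2 is out (column 2 already has a 4).
row 3, column 1 is out (column 1 already has a 4).
So the only cell in box 1 that can hold 4 is row 2, column 3.
Therefore row 2, column 3 = 4.

4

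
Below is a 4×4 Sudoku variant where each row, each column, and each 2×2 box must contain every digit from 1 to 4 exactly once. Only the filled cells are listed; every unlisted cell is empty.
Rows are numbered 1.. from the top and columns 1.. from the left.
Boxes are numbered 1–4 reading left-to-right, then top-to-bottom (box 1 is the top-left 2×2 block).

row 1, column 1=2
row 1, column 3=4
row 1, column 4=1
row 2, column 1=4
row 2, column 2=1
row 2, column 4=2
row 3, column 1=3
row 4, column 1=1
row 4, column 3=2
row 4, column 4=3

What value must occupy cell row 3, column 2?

2

Cell row 3, column 2 itself could take any of {2, 4} by direct elimination.
Consider where 2 can go in column 2.
row 1, column 2 is out (row 1 already has a 2).
row 4, column 2 is out (row 4 already has a 2).
So the only cell in column 2 that can hold 2 is row 3, column 2.
Therefore row 3, column 2 = 2.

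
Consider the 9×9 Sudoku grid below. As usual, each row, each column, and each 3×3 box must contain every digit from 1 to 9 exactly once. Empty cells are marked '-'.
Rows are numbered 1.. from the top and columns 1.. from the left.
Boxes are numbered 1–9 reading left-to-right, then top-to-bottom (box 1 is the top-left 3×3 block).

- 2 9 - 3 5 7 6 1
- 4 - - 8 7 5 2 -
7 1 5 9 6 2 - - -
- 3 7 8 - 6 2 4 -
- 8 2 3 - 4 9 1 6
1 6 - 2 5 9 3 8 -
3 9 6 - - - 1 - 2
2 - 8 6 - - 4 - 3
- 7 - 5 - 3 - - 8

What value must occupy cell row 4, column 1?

Cell row 4, column 1 itself could take any of {5, 9} by direct elimination.
Consider where 9 can go in box 4.
row 5, column 1 is out (row 5 already has a 9).
row 6, column 3 is out (row 6 already has a 9).
So the only cell in box 4 that can hold 9 is row 4, column 1.
Therefore row 4, column 1 = 9.

9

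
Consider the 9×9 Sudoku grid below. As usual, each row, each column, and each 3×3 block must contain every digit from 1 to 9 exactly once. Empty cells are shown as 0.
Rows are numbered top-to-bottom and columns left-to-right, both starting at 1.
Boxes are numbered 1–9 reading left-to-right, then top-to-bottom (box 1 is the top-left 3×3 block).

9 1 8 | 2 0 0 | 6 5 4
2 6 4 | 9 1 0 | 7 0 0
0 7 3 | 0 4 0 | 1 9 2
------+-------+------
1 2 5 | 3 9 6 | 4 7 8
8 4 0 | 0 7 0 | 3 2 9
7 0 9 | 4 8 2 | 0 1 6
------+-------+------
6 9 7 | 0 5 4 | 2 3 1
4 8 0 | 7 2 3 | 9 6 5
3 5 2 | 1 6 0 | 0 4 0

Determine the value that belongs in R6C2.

3

Row 6 already contains {1, 2, 4, 6, 7, 8, 9}.
Column 2 already contains {1, 2, 4, 5, 6, 7, 8, 9}.
Its 3×3 block (box 4) already contains {1, 2, 4, 5, 7, 8, 9}.
The only value from 1–9 not eliminated is 3, so R6C2 = 3.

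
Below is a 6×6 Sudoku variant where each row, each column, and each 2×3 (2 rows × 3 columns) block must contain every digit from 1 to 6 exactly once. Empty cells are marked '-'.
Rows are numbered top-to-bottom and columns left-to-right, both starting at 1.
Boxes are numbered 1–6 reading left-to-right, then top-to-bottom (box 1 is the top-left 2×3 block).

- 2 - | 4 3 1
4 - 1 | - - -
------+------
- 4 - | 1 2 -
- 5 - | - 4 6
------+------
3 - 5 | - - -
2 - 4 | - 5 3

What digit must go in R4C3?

Cell R4C3 itself could take any of {2, 3} by direct elimination.
Consider where 2 can go in row 4.
R4C1 is out (column 1 already has a 2).
R4C4 is out (box 4 already has a 2).
So the only cell in row 4 that can hold 2 is R4C3.
Therefore R4C3 = 2.

2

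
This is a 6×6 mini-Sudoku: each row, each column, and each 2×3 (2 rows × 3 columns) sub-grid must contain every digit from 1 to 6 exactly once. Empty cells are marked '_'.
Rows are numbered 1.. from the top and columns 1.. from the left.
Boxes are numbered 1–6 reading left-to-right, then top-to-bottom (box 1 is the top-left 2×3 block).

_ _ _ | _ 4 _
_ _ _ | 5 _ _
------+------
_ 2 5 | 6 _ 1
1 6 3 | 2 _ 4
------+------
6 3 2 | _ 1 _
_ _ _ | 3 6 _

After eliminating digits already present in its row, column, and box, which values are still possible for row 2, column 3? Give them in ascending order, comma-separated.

Row 2 already contains {5}.
Column 3 already contains {2, 3, 5}.
Its 2×3 block (box 1) already contains {}.
Removing those from 1–6 leaves {1, 4, 6} as the candidates for row 2, column 3.

1,4,6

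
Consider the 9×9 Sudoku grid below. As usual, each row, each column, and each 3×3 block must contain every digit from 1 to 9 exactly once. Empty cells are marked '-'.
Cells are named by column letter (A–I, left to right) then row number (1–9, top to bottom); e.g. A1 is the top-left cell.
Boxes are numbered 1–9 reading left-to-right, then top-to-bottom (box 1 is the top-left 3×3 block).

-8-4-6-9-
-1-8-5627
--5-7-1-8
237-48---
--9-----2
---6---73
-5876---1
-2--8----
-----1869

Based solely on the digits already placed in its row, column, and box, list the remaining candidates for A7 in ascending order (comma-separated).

Row 7 already contains {1, 5, 6, 7, 8}.
Column A already contains {2}.
Its 3×3 block (box 7) already contains {2, 5, 8}.
Removing those from 1–9 leaves {3, 4, 9} as the candidates for A7.

3,4,9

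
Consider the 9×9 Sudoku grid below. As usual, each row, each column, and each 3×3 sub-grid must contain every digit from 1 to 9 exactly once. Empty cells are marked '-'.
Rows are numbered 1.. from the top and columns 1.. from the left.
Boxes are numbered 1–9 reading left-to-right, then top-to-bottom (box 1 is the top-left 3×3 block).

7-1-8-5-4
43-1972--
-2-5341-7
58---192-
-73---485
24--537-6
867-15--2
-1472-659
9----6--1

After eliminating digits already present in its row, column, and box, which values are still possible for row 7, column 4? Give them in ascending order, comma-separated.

Row 7 already contains {1, 2, 5, 6, 7, 8}.
Column 4 already contains {1, 5, 7}.
Its 3×3 block (box 8) already contains {1, 2, 5, 6, 7}.
Removing those from 1–9 leaves {3, 4, 9} as the candidates for row 7, column 4.

3,4,9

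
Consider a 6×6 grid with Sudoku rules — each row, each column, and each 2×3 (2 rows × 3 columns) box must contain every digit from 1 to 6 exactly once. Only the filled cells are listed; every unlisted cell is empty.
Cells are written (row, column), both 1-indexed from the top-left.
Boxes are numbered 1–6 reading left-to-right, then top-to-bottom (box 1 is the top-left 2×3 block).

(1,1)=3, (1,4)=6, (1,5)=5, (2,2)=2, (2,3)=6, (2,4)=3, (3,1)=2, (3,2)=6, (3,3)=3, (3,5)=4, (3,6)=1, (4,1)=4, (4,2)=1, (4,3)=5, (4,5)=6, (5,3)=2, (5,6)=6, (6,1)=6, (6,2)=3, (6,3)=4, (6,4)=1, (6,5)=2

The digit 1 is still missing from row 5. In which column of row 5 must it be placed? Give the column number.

Consider where 1 can go in row 5.
(5,2) is out (column 2 already has a 1).
(5,4) is out (column 4 already has a 1).
(5,5) is out (box 6 already has a 1).
So the only cell in row 5 that can hold 1 is (5,1).
That is column 1.

1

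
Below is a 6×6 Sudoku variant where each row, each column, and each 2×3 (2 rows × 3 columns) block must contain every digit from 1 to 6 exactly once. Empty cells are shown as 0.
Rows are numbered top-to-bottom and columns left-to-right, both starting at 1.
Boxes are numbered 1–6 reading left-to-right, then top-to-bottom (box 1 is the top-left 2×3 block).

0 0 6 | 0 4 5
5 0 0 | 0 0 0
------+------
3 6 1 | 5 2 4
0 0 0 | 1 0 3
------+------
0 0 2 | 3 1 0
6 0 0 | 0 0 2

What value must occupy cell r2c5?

Cell r2c5 itself could take any of {3, 6} by direct elimination.
Consider where 3 can go in column 5.
r4c5 is out (row 4 already has a 3).
r6c5 is out (box 6 already has a 3).
So the only cell in column 5 that can hold 3 is r2c5.
Therefore r2c5 = 3.

3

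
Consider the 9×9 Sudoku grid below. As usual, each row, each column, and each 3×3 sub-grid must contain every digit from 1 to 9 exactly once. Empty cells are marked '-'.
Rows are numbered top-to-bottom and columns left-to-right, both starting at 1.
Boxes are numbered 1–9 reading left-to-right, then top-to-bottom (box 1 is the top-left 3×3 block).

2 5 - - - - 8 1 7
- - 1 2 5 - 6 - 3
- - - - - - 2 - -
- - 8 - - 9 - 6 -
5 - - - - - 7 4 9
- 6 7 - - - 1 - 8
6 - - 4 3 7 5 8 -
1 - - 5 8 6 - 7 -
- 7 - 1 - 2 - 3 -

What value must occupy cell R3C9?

Cell R3C9 itself could take any of {4, 5} by direct elimination.
Consider where 4 can go in box 3.
R2C8 is out (column 8 already has a 4).
R3C8 is out (column 8 already has a 4).
So the only cell in box 3 that can hold 4 is R3C9.
Therefore R3C9 = 4.

4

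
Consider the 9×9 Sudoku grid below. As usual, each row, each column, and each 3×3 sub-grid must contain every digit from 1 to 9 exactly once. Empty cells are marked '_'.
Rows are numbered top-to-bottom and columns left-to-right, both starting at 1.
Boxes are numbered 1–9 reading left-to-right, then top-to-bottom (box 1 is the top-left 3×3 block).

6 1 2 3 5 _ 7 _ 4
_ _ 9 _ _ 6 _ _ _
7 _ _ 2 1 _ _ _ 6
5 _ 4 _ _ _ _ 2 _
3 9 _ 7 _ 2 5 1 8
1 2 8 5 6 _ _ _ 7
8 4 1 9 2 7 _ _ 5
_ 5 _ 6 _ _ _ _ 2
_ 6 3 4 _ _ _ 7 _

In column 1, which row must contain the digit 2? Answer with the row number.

9

Consider where 2 can go in column 1.
R2C1 is out (box 1 already has a 2).
R8C1 is out (row 8 already has a 2).
So the only cell in column 1 that can hold 2 is R9C1.
That is row 9.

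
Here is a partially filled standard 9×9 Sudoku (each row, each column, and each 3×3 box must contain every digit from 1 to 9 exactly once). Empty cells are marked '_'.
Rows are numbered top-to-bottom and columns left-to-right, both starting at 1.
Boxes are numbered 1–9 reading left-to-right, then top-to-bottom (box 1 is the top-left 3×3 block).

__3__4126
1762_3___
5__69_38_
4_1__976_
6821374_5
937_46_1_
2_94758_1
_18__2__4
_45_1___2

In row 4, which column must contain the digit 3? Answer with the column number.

9

Consider where 3 can go in row 4.
r4c2 is out (column 2 already has a 3).
r4c4 is out (box 5 already has a 3).
r4c5 is out (column 5 already has a 3).
So the only cell in row 4 that can hold 3 is r4c9.
That is column 9.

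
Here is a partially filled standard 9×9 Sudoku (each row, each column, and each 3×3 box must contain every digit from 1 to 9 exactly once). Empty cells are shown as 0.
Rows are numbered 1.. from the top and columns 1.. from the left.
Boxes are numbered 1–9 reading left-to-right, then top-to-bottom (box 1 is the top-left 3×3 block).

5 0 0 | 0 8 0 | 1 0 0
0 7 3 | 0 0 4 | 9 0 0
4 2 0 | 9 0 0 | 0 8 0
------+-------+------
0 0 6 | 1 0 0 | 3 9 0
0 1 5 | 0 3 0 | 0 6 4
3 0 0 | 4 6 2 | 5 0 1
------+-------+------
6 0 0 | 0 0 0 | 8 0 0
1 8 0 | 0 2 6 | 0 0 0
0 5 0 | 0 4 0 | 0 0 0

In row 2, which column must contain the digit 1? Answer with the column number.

5

Consider where 1 can go in row 2.
row 2, column 1 is out (column 1 already has a 1).
row 2, column 4 is out (column 4 already has a 1).
row 2, column 8 is out (box 3 already has a 1).
row 2, column 9 is out (column 9 already has a 1).
So the only cell in row 2 that can hold 1 is row 2, column 5.
That is column 5.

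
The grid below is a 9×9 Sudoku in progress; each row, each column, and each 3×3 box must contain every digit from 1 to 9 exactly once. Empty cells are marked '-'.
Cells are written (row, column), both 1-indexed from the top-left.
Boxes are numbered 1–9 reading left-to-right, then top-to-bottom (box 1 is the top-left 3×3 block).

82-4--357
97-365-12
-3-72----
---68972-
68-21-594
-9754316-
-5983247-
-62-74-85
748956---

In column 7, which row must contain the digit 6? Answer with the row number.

3

Consider where 6 can go in column 7.
(2,7) is out (row 2 already has a 6).
(8,7) is out (row 8 already has a 6).
(9,7) is out (row 9 already has a 6).
So the only cell in column 7 that can hold 6 is (3,7).
That is row 3.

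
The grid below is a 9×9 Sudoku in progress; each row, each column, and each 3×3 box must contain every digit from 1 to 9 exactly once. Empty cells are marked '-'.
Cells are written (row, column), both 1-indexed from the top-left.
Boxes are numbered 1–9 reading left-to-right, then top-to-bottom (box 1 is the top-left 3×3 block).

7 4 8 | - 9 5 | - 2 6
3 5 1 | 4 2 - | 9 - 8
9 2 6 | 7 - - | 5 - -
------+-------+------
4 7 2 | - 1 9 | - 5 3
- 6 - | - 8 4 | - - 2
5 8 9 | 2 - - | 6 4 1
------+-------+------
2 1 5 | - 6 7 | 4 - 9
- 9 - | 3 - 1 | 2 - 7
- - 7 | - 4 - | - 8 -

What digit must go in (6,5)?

7

Cell (6,5) itself could take any of {3, 7} by direct elimination.
Consider where 7 can go in row 6.
(6,6) is out (column 6 already has a 7).
So the only cell in row 6 that can hold 7 is (6,5).
Therefore (6,5) = 7.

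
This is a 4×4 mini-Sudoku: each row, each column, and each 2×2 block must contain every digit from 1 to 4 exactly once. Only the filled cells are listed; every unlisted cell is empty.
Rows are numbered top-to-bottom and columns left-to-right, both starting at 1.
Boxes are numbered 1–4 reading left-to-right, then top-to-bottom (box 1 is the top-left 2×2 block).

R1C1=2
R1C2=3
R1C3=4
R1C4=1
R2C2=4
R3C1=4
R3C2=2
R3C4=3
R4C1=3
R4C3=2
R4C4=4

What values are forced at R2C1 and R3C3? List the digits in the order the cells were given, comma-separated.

For R2C1:
  Row 2 already contains {4}.
  Column 1 already contains {2, 3, 4}.
  Its 2×2 block (box 1) already contains {2, 3, 4}.
  The only value from 1–4 not eliminated is 1, so R2C1 = 1.
For R3C3:
  Row 3 already contains {2, 3, 4}.
  Column 3 already contains {2, 4}.
  Its 2×2 block (box 4) already contains {2, 3, 4}.
  The only value from 1–4 not eliminated is 1, so R3C3 = 1.

1,1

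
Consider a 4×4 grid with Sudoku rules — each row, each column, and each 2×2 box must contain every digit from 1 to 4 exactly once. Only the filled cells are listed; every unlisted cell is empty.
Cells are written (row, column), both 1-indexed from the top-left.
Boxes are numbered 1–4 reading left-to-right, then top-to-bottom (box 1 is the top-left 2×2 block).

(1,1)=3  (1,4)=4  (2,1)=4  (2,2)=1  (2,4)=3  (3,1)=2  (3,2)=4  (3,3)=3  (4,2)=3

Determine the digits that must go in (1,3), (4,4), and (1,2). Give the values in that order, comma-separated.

1,2,2

For (1,3):
  Consider where 1 can go in box 2.
  (2,3) is out (row 2 already has a 1).
  So the only cell in box 2 that can hold 1 is (1,3).
  So (1,3) = 1.
For (4,4):
  Consider where 2 can go in column 4.
  (3,4) is out (row 3 already has a 2).
  So the only cell in column 4 that can hold 2 is (4,4).
  So (4,4) = 2.
For (1,2):
  Row 1 already contains {3, 4}.
  Column 2 already contains {1, 3, 4}.
  Its 2×2 block (box 1) already contains {1, 3, 4}.
  The only value from 1–4 not eliminated is 2, so (1,2) = 2.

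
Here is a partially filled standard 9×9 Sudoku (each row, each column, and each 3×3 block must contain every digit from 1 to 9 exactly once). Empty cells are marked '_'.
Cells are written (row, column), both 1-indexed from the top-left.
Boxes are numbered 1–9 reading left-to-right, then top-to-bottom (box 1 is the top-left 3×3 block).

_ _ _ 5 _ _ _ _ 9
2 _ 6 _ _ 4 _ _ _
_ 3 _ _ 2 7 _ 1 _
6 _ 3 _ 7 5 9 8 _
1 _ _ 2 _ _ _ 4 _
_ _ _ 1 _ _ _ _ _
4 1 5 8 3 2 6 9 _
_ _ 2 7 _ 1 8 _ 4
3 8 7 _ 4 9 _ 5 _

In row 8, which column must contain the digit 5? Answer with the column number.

5

Consider where 5 can go in row 8.
(8,1) is out (box 7 already has a 5).
(8,2) is out (box 7 already has a 5).
(8,8) is out (column 8 already has a 5).
So the only cell in row 8 that can hold 5 is (8,5).
That is column 5.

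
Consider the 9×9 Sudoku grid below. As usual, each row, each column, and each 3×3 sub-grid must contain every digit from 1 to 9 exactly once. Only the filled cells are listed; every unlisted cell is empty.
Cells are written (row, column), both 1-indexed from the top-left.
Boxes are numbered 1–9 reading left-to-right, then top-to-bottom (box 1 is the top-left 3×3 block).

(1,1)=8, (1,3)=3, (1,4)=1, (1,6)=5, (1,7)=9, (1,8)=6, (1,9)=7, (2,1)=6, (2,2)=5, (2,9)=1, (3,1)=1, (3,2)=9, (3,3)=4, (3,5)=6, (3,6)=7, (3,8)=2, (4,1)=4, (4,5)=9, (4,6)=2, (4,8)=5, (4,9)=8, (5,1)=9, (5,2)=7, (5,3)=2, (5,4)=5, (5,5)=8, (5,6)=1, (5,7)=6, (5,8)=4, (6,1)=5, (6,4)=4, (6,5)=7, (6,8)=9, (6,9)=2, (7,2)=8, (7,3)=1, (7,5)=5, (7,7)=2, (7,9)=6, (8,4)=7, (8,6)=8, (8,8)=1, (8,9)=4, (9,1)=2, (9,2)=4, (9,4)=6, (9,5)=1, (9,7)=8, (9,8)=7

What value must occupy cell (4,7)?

Cell (4,7) itself could take any of {1, 3, 7} by direct elimination.
Consider where 7 can go in row 4.
(4,2) is out (column 2 already has a 7).
(4,3) is out (box 4 already has a 7).
(4,4) is out (column 4 already has a 7).
So the only cell in row 4 that can hold 7 is (4,7).
Therefore (4,7) = 7.

7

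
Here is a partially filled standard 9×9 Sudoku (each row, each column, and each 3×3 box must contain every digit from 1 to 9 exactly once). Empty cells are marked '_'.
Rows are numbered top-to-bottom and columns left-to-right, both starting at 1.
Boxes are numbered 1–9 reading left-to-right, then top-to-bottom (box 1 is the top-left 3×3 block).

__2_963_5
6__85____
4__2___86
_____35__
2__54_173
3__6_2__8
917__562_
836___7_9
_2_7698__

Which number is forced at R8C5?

Cell R8C5 itself could take any of {1, 2} by direct elimination.
Consider where 2 can go in row 8.
R8C4 is out (column 4 already has a 2).
R8C6 is out (column 6 already has a 2).
R8C8 is out (column 8 already has a 2).
So the only cell in row 8 that can hold 2 is R8C5.
Therefore R8C5 = 2.

2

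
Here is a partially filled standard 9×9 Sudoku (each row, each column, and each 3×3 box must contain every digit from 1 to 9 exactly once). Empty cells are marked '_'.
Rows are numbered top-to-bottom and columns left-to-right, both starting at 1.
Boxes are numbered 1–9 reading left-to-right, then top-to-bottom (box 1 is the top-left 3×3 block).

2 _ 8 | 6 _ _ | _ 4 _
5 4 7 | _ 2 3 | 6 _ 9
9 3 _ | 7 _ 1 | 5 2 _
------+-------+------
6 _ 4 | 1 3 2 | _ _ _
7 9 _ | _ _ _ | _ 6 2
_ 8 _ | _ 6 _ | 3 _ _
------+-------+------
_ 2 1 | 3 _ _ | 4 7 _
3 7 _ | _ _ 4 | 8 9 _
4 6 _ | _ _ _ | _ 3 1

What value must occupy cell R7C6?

Cell R7C6 itself could take any of {5, 6, 8, 9} by direct elimination.
Consider where 6 can go in box 8.
R7C5 is out (column 5 already has a 6). R8C4 is out (column 4 already has a 6). R8C5 is out (column 5 already has a 6). R9C4 is out (row 9 already has a 6). The remaining empty cells in box 8 are similarly blocked.
So the only cell in box 8 that can hold 6 is R7C6.
Therefore R7C6 = 6.

6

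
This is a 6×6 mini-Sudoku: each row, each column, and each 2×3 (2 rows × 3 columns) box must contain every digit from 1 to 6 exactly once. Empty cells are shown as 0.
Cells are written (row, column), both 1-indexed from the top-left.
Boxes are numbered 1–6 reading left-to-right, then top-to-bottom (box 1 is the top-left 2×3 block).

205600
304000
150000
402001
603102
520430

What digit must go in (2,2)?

6

Cell (2,2) itself could take any of {1, 6} by direct elimination.
Consider where 6 can go in box 1.
(1,2) is out (row 1 already has a 6).
So the only cell in box 1 that can hold 6 is (2,2).
Therefore (2,2) = 6.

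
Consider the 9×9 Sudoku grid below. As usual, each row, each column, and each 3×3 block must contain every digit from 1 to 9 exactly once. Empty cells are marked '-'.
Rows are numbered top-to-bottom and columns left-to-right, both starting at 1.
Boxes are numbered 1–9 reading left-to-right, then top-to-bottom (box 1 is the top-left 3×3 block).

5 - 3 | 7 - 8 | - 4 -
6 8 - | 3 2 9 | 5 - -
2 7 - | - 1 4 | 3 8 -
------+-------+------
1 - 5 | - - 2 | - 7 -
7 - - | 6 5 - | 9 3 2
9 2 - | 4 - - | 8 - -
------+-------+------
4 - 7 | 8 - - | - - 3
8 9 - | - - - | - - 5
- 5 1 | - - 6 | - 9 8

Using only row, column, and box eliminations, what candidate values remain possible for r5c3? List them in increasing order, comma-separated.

Row 5 already contains {2, 3, 5, 6, 7, 9}.
Column 3 already contains {1, 3, 5, 7}.
Its 3×3 block (box 4) already contains {1, 2, 5, 7, 9}.
Removing those from 1–9 leaves {4, 8} as the candidates for r5c3.

4,8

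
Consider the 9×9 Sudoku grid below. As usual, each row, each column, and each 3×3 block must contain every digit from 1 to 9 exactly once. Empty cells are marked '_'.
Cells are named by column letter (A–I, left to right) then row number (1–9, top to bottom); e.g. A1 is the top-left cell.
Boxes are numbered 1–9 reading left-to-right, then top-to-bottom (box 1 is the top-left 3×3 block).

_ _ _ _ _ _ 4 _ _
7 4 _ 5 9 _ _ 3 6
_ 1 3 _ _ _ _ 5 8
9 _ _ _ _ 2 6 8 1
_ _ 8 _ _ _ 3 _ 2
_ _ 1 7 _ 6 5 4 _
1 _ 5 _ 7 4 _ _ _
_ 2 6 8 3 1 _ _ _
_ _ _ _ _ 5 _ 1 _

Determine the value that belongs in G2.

1

Cell G2 itself could take any of {1, 2} by direct elimination.
Consider where 1 can go in column G.
G3 is out (row 3 already has a 1).
G7 is out (row 7 already has a 1).
G8 is out (row 8 already has a 1).
G9 is out (row 9 already has a 1).
So the only cell in column G that can hold 1 is G2.
Therefore G2 = 1.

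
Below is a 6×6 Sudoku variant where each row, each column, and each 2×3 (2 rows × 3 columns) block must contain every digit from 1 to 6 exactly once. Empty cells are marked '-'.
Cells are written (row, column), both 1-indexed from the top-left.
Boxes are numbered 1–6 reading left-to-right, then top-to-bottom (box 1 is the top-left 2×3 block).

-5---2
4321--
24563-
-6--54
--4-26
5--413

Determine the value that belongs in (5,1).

3

Cell (5,1) itself could take any of {1, 3} by direct elimination.
Consider where 3 can go in box 5.
(5,2) is out (column 2 already has a 3).
(6,2) is out (row 6 already has a 3).
(6,3) is out (row 6 already has a 3).
So the only cell in box 5 that can hold 3 is (5,1).
Therefore (5,1) = 3.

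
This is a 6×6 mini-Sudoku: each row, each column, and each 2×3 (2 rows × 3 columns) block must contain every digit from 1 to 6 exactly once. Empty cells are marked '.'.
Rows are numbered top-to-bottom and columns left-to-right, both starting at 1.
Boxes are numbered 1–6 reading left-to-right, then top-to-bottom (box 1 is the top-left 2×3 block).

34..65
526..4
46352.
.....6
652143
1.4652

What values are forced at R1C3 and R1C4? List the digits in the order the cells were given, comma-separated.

For R1C3:
  Row 1 already contains {3, 4, 5, 6}.
  Column 3 already contains {2, 3, 4, 6}.
  Its 2×3 block (box 1) already contains {2, 3, 4, 5, 6}.
  The only value from 1–6 not eliminated is 1, so R1C3 = 1.
For R1C4:
  Row 1 already contains {3, 4, 5, 6}.
  Column 4 already contains {1, 5, 6}.
  Its 2×3 block (box 2) already contains {4, 5, 6}.
  The only value from 1–6 not eliminated is 2, so R1C4 = 2.

1,2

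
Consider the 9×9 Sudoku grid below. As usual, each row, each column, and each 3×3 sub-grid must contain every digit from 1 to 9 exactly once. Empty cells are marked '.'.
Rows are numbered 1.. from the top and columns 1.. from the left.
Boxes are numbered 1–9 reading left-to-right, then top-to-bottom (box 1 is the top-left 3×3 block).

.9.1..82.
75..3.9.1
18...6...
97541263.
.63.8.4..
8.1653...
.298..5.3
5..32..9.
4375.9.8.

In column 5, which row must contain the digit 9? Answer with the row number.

3

Consider where 9 can go in column 5.
row 1, column 5 is out (row 1 already has a 9).
row 7, column 5 is out (row 7 already has a 9).
row 9, column 5 is out (row 9 already has a 9).
So the only cell in column 5 that can hold 9 is row 3, column 5.
That is row 3.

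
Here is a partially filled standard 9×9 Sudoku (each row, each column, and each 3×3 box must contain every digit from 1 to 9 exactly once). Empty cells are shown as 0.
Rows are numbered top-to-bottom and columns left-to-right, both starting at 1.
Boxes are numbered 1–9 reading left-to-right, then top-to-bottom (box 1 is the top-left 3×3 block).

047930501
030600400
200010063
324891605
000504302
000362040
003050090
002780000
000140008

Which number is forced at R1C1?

Cell R1C1 itself could take any of {6, 8} by direct elimination.
Consider where 6 can go in box 1.
R2C1 is out (row 2 already has a 6).
R2C3 is out (row 2 already has a 6).
R3C2 is out (row 3 already has a 6).
R3C3 is out (row 3 already has a 6).
So the only cell in box 1 that can hold 6 is R1C1.
Therefore R1C1 = 6.

6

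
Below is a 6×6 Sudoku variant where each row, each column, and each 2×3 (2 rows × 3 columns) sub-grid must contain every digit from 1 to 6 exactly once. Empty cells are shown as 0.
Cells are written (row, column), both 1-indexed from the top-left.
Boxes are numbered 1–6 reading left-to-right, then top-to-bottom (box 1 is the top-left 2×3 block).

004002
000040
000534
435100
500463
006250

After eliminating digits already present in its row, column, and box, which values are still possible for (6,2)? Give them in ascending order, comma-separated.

Row 6 already contains {2, 5, 6}.
Column 2 already contains {3}.
Its 2×3 block (box 5) already contains {5, 6}.
Removing those from 1–6 leaves {1, 4} as the candidates for (6,2).

1,4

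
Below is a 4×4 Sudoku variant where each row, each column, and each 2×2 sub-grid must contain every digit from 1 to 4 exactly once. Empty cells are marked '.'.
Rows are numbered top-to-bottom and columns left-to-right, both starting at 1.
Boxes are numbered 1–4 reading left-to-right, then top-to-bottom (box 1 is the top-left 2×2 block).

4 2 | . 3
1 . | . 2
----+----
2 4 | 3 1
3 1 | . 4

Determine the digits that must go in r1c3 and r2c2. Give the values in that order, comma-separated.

1,3

For r1c3:
  Row 1 already contains {2, 3, 4}.
  Column 3 already contains {3}.
  Its 2×2 block (box 2) already contains {2, 3}.
  The only value from 1–4 not eliminated is 1, so r1c3 = 1.
For r2c2:
  Row 2 already contains {1, 2}.
  Column 2 already contains {1, 2, 4}.
  Its 2×2 block (box 1) already contains {1, 2, 4}.
  The only value from 1–4 not eliminated is 3, so r2c2 = 3.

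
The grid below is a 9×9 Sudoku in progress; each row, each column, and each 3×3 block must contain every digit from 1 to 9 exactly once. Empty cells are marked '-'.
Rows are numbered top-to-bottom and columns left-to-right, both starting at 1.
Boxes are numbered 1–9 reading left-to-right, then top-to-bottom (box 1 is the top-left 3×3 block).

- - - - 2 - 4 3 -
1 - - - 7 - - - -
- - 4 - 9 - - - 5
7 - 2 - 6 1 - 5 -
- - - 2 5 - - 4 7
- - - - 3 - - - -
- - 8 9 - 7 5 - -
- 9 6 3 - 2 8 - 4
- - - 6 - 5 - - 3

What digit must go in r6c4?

Cell r6c4 itself could take any of {4, 7, 8} by direct elimination.
Consider where 7 can go in column 4.
r1c4 is out (box 2 already has a 7).
r2c4 is out (row 2 already has a 7).
r3c4 is out (box 2 already has a 7).
r4c4 is out (row 4 already has a 7).
So the only cell in column 4 that can hold 7 is r6c4.
Therefore r6c4 = 7.

7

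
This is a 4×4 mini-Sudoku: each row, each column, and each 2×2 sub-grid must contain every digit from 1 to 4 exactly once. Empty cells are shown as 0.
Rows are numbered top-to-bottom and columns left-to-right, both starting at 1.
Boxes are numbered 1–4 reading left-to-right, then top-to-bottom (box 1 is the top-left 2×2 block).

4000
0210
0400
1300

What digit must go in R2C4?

Cell R2C4 itself could take any of {3, 4} by direct elimination.
Consider where 4 can go in row 2.
R2C1 is out (column 1 already has a 4).
So the only cell in row 2 that can hold 4 is R2C4.
Therefore R2C4 = 4.

4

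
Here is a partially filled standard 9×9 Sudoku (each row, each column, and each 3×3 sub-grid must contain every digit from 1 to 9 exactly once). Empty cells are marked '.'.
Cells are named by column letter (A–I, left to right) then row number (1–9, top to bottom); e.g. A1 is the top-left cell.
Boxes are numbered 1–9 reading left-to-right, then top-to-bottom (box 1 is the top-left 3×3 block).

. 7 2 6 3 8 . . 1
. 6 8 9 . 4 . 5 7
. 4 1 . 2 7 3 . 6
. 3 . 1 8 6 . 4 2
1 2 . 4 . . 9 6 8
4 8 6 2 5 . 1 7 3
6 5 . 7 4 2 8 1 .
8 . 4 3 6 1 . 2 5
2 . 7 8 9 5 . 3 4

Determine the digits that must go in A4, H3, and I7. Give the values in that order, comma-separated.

7,8,9

For A4:
  Consider where 7 can go in row 4.
  C4 is out (column C already has a 7).
  G4 is out (box 6 already has a 7).
  So the only cell in row 4 that can hold 7 is A4.
  So A4 = 7.
For H3:
  Consider where 8 can go in box 3.
  G1 is out (row 1 already has a 8).
  H1 is out (row 1 already has a 8).
  G2 is out (row 2 already has a 8).
  So the only cell in box 3 that can hold 8 is H3.
  So H3 = 8.
For I7:
  Row 7 already contains {1, 2, 4, 5, 6, 7, 8}.
  Column I already contains {1, 2, 3, 4, 5, 6, 7, 8}.
  Its 3×3 block (box 9) already contains {1, 2, 3, 4, 5, 8}.
  The only value from 1–9 not eliminated is 9, so I7 = 9.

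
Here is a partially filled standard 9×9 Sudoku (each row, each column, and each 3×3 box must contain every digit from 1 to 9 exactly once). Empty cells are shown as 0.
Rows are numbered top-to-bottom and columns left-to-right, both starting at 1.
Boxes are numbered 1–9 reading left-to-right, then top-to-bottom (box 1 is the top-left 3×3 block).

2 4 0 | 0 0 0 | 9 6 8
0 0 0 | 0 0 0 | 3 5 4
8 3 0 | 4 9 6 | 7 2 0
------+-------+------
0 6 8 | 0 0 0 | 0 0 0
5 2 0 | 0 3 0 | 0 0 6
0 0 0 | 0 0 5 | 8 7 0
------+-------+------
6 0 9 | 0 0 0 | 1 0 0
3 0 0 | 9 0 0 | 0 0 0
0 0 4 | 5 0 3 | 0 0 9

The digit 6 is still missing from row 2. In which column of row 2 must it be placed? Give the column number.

3

Consider where 6 can go in row 2.
R2C1 is out (column 1 already has a 6).
R2C2 is out (column 2 already has a 6).
R2C4 is out (box 2 already has a 6).
R2C5 is out (box 2 already has a 6).
R2C6 is out (column 6 already has a 6).
So the only cell in row 2 that can hold 6 is R2C3.
That is column 3.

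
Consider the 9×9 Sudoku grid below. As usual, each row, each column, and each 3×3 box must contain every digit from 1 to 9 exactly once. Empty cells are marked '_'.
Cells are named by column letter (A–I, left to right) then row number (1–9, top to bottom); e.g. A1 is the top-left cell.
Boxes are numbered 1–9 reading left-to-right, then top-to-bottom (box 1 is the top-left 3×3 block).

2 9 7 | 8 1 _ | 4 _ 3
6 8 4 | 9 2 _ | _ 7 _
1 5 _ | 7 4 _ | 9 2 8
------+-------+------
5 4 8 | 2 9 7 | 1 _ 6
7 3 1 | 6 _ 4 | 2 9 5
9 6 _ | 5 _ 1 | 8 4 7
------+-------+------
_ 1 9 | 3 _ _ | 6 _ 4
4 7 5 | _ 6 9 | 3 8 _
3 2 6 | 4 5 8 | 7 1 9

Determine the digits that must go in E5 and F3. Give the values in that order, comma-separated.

For E5:
  Row 5 already contains {1, 2, 3, 4, 5, 6, 7, 9}.
  Column E already contains {1, 2, 4, 5, 6, 9}.
  Its 3×3 block (box 5) already contains {1, 2, 4, 5, 6, 7, 9}.
  The only value from 1–9 not eliminated is 8, so E5 = 8.
For F3:
  Consider where 6 can go in row 3.
  C3 is out (column C already has a 6).
  So the only cell in row 3 that can hold 6 is F3.
  So F3 = 6.

8,6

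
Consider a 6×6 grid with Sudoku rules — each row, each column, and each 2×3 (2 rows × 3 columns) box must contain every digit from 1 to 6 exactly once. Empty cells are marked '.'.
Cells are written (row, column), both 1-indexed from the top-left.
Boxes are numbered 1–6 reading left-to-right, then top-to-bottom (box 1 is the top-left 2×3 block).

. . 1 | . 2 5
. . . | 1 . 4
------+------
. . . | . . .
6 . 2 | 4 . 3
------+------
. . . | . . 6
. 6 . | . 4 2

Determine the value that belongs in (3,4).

2

Cell (3,4) itself could take any of {2, 5, 6} by direct elimination.
Consider where 2 can go in box 4.
(3,5) is out (column 5 already has a 2).
(3,6) is out (column 6 already has a 2).
(4,5) is out (row 4 already has a 2).
So the only cell in box 4 that can hold 2 is (3,4).
Therefore (3,4) = 2.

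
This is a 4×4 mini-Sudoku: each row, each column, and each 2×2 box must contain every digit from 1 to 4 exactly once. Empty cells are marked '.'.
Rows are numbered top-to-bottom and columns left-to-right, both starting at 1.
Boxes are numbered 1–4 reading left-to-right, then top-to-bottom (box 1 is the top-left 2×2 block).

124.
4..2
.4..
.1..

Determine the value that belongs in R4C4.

4

Cell R4C4 itself could take any of {3, 4} by direct elimination.
Consider where 4 can go in box 4.
R3C3 is out (row 3 already has a 4).
R3C4 is out (row 3 already has a 4).
R4C3 is out (column 3 already has a 4).
So the only cell in box 4 that can hold 4 is R4C4.
Therefore R4C4 = 4.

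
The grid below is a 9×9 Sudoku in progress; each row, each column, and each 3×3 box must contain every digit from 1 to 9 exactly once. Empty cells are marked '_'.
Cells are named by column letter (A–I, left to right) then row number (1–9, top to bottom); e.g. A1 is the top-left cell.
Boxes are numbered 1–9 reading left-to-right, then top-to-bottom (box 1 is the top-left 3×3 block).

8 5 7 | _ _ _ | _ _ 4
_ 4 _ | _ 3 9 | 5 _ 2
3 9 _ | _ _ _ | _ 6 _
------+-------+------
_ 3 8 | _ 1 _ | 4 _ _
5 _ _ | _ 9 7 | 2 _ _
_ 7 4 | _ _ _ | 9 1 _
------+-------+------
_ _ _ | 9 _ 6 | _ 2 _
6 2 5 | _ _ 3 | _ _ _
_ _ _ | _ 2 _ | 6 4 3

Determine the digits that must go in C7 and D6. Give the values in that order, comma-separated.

For C7:
  Consider where 3 can go in column C.
  C2 is out (row 2 already has a 3).
  C3 is out (row 3 already has a 3).
  C5 is out (box 4 already has a 3).
  C9 is out (row 9 already has a 3).
  So the only cell in column C that can hold 3 is C7.
  So C7 = 3.
For D6:
  Consider where 3 can go in row 6.
  A6 is out (column A already has a 3).
  E6 is out (column E already has a 3).
  F6 is out (column F already has a 3).
  I6 is out (column I already has a 3).
  So the only cell in row 6 that can hold 3 is D6.
  So D6 = 3.

3,3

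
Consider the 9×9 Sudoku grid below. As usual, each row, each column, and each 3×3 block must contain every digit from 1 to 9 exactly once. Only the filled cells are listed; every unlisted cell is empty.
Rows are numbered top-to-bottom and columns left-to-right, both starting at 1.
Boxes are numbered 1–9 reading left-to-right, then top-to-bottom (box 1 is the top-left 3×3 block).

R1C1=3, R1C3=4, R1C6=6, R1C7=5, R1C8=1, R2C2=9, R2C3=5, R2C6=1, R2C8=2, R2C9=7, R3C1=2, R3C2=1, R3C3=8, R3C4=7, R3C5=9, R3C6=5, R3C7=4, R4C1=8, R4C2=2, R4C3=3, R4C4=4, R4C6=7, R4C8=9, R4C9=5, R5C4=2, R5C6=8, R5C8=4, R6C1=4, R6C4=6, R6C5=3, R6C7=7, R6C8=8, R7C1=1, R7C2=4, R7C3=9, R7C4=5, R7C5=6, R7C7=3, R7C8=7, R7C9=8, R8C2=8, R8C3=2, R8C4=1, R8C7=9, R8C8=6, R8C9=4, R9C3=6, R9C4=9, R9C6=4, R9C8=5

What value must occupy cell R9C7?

Cell R9C7 itself could take any of {1, 2} by direct elimination.
Consider where 2 can go in column 7.
R2C7 is out (row 2 already has a 2).
R4C7 is out (row 4 already has a 2).
R5C7 is out (row 5 already has a 2).
So the only cell in column 7 that can hold 2 is R9C7.
Therefore R9C7 = 2.

2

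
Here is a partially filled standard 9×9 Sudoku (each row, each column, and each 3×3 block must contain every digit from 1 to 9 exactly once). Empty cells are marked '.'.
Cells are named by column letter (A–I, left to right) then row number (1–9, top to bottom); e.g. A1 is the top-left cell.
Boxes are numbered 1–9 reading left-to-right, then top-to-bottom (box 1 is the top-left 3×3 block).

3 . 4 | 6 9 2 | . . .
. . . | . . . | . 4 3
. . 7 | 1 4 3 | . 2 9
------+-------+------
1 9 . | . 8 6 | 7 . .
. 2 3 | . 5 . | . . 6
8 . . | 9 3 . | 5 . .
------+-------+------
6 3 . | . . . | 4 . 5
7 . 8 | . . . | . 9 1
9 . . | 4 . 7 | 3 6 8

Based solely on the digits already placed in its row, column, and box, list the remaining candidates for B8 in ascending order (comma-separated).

Row 8 already contains {1, 7, 8, 9}.
Column B already contains {2, 3, 9}.
Its 3×3 block (box 7) already contains {3, 6, 7, 8, 9}.
Removing those from 1–9 leaves {4, 5} as the candidates for B8.

4,5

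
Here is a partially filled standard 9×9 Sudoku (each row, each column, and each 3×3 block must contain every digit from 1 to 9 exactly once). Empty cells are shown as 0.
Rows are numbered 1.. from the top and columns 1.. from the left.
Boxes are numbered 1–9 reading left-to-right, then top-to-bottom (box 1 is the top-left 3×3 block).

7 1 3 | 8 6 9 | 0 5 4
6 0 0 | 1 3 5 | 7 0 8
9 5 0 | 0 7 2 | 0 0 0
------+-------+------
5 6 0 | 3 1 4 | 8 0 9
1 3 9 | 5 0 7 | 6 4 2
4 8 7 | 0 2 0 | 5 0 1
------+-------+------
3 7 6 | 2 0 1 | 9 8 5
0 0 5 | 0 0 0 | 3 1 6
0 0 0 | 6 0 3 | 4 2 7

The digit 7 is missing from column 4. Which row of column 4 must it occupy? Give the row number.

8

Consider where 7 can go in column 4.
row 3, column 4 is out (row 3 already has a 7).
row 6, column 4 is out (row 6 already has a 7).
So the only cell in column 4 that can hold 7 is row 8, column 4.
That is row 8.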